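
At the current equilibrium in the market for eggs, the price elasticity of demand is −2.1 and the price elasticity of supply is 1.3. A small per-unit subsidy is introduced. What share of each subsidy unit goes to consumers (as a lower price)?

For a small subsidy around the equilibrium, the benefit split depends on the relative slopes, which at a point are proportional to the elasticities.
Buyer share = εs/(εs + |εd|) = 1.3/(1.3 + 2.1) = 13/34; seller share = |εd|/(εs + |εd|) = 21/34.

Consumer share = 13/34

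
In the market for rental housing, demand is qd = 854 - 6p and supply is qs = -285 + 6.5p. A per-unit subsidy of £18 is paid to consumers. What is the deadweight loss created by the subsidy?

Deadweight loss = £505.44

Pre-subsidy: 854 - 6p = -285 + 6.5p gives p* = 91.12, q* = 307.28.
With the rebate, buyers effectively pay pb = ps − 18, where ps is the price sellers receive.
Demand in terms of ps becomes qd = 854 − 6(ps − 18) = 962 - 6ps. Setting this equal to supply: 962 - 6ps = -285 + 6.5ps, so ps = 99.76.
Buyers pay pb = 99.76 − 18 = 81.76; q' = -285 + 6.5·99.76 = 363.44.
The subsidy expands output by 363.44 − 307.28 = 56.16 past the efficient level; on those units the gap between marginal cost and willingness to pay runs from 0 up to 18.
DWL = ½ × 18 × 56.16 = 505.44.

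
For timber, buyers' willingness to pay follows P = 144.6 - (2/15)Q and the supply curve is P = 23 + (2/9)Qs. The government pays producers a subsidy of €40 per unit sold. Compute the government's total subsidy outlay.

Government cost = €18180

Pre-subsidy: 144.6 - (2/15)Q = 23 + (2/9)Q gives Q* = 342 and P* = 99.
With the subsidy, sellers receive Ps = Pb + 40 for each unit, where Pb is the price buyers pay.
On the curves, Pb = 144.6 - (2/15)Q and Ps = 23 + (2/9)Q; the wedge Ps − Pb = 40 gives 23 + (2/9)Q − (144.6 - (2/15)Q) = 40, so Q' = 454.5.
Then Pb = 144.6 − (2/15)·454.5 = 84 and Ps = 23 + (2/9)·454.5 = 124.
Government outlay = subsidy × quantity = 40 × 454.5 = 18180.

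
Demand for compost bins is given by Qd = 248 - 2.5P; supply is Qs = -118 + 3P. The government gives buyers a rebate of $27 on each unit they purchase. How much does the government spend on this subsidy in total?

Government cost = 35181/11

Pre-subsidy: 248 - 2.5P = -118 + 3P gives P* = 732/11, Q* = 898/11.
With the rebate, buyers effectively pay Pb = Ps − 27, where Ps is the price sellers receive.
Demand in terms of Ps becomes Qd = 248 − 2.5(Ps − 27) = 315.5 - 2.5Ps. Setting this equal to supply: 315.5 - 2.5Ps = -118 + 3Ps, so Ps = 867/11.
Buyers pay Pb = 867/11 − 27 = 570/11; Q' = -118 + 3·(867/11) = 1303/11.
Government outlay = subsidy × quantity = 27 × 1303/11 = 35181/11.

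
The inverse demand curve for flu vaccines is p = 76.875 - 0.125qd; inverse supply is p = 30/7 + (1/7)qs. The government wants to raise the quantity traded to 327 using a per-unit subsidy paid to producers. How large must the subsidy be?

At q = 327, from the demand curve buyers pay pb = 76.875 − 0.125·327 = 36; from the supply curve sellers need ps = 30/7 + (1/7)·327 = 51.
The subsidy must fill the gap: s = ps − pb = 51 − 36 = 15.

Required subsidy s = 15 per unit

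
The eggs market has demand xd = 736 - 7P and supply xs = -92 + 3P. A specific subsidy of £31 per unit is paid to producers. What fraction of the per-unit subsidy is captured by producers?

Pre-subsidy: 736 - 7P = -92 + 3P gives P* = 82.8, x* = 156.4.
With the subsidy, sellers receive Ps = Pb + 31 for each unit, where Pb is the price buyers pay.
Supply in terms of Pb becomes xs = -92 + 3(Pb + 31) = 1 + 3Pb. Setting this equal to demand: 736 - 7Pb = 1 + 3Pb, so Pb = 73.5.
Sellers receive Ps = 73.5 + 31 = 104.5; x' = 736 − 7·73.5 = 221.5.
Buyers' price falls by P* − Pb = 82.8 − 73.5 = 9.3; sellers' price rises by Ps − P* = 104.5 − 82.8 = 21.7.
So producers capture 21.7/31 = 0.7 of each unit of subsidy.

Producer share = 0.7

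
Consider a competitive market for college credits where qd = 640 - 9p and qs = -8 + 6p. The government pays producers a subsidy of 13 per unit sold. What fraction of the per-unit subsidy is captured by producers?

Pre-subsidy: 640 - 9p = -8 + 6p gives p* = 43.2, q* = 251.2.
With the subsidy, sellers receive ps = pb + 13 for each unit, where pb is the price buyers pay.
Supply in terms of pb becomes qs = -8 + 6(pb + 13) = 70 + 6pb. Setting this equal to demand: 640 - 9pb = 70 + 6pb, so pb = 38.
Sellers receive ps = 38 + 13 = 51; q' = 640 − 9·38 = 298.
Buyers' price falls by p* − pb = 43.2 − 38 = 5.2; sellers' price rises by ps − p* = 51 − 43.2 = 7.8.
So producers capture 7.8/13 = 0.6 of each unit of subsidy.

Producer share = 0.6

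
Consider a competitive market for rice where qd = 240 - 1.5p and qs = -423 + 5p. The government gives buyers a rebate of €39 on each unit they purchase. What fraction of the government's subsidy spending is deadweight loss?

Pre-subsidy: 240 - 1.5p = -423 + 5p gives p* = 102, q* = 87.
With the rebate, buyers effectively pay pb = ps − 39, where ps is the price sellers receive.
Demand in terms of ps becomes qd = 240 − 1.5(ps − 39) = 298.5 - 1.5ps. Setting this equal to supply: 298.5 - 1.5ps = -423 + 5ps, so ps = 111.
Buyers pay pb = 111 − 39 = 72; q' = -423 + 5·111 = 132.
ΔCS = ½(87 + 132)(102 − 72) = 3285; ΔPS = ½(87 + 132)(111 − 102) = 985.5.
Government spending = 39 × 132 = 5148.
DWL = ½ × 39 × (132 − 87) = 877.5; fraction = 877.5 / 5148 = 15/88.

DWL / government spending = 15/88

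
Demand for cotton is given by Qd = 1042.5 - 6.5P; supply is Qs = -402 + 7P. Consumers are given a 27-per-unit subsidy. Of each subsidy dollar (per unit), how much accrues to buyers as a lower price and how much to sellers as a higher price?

Buyers gain 14 per unit; sellers gain 13 per unit

Pre-subsidy: 1042.5 - 6.5P = -402 + 7P gives P* = 107, Q* = 347.
With the rebate, buyers effectively pay Pb = Ps − 27, where Ps is the price sellers receive.
Demand in terms of Ps becomes Qd = 1042.5 − 6.5(Ps − 27) = 1218 - 6.5Ps. Setting this equal to supply: 1218 - 6.5Ps = -402 + 7Ps, so Ps = 120.
Buyers pay Pb = 120 − 27 = 93; Q' = -402 + 7·120 = 438.
Buyers' price falls by P* − Pb = 107 − 93 = 14; sellers' price rises by Ps − P* = 120 − 107 = 13.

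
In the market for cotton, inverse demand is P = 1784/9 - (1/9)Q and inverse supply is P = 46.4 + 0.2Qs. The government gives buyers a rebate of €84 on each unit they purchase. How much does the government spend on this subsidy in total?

Government cost = €63672

Pre-subsidy: 1784/9 - (1/9)Q = 46.4 + 0.2Q gives Q* = 488 and P* = 144.
With the rebate, buyers effectively pay Pb = Ps − 84, where Ps is the price sellers receive.
On the curves, Pb = 1784/9 - (1/9)Q and Ps = 46.4 + 0.2Q; the wedge Ps − Pb = 84 gives 46.4 + 0.2Q − (1784/9 - (1/9)Q) = 84, so Q' = 758.
Then Pb = 1784/9 − (1/9)·758 = 114 and Ps = 46.4 + 0.2·758 = 198.
Government outlay = subsidy × quantity = 84 × 758 = 63672.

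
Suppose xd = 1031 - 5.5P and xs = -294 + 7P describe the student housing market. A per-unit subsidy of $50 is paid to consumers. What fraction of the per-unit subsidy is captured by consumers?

Consumer share = 0.56

Pre-subsidy: 1031 - 5.5P = -294 + 7P gives P* = 106, x* = 448.
With the rebate, buyers effectively pay Pb = Ps − 50, where Ps is the price sellers receive.
Demand in terms of Ps becomes xd = 1031 − 5.5(Ps − 50) = 1306 - 5.5Ps. Setting this equal to supply: 1306 - 5.5Ps = -294 + 7Ps, so Ps = 128.
Buyers pay Pb = 128 − 50 = 78; x' = -294 + 7·128 = 602.
Buyers' price falls by P* − Pb = 106 − 78 = 28; sellers' price rises by Ps − P* = 128 − 106 = 22.
So consumers capture 28/50 = 0.56 of each unit of subsidy.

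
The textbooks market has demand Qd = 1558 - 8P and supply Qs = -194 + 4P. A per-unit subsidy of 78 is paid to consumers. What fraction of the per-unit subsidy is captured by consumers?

Pre-subsidy: 1558 - 8P = -194 + 4P gives P* = 146, Q* = 390.
With the rebate, buyers effectively pay Pb = Ps − 78, where Ps is the price sellers receive.
Demand in terms of Ps becomes Qd = 1558 − 8(Ps − 78) = 2182 - 8Ps. Setting this equal to supply: 2182 - 8Ps = -194 + 4Ps, so Ps = 198.
Buyers pay Pb = 198 − 78 = 120; Q' = -194 + 4·198 = 598.
Buyers' price falls by P* − Pb = 146 − 120 = 26; sellers' price rises by Ps − P* = 198 − 146 = 52.
So consumers capture 26/78 = 1/3 of each unit of subsidy.

Consumer share = 1/3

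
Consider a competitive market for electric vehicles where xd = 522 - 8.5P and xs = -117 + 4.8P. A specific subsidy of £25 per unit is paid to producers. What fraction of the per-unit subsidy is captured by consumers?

Pre-subsidy: 522 - 8.5P = -117 + 4.8P gives P* = 6390/133, x* = 15111/133.
With the subsidy, sellers receive Ps = Pb + 25 for each unit, where Pb is the price buyers pay.
Supply in terms of Pb becomes xs = -117 + 4.8(Pb + 25) = 3 + 4.8Pb. Setting this equal to demand: 522 - 8.5Pb = 3 + 4.8Pb, so Pb = 5190/133.
Sellers receive Ps = 5190/133 + 25 = 8515/133; x' = 522 − 8.5·(5190/133) = 25311/133.
Buyers' price falls by P* − Pb = 6390/133 − 5190/133 = 1200/133; sellers' price rises by Ps − P* = 8515/133 − 6390/133 = 2125/133.
So consumers capture (1200/133)/25 = 48/133 of each unit of subsidy.

Consumer share = 48/133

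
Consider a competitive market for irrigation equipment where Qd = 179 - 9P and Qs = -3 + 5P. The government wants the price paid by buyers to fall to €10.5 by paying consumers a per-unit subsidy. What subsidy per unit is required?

At a buyer price of 10.5, quantity demanded is 179 − 9·10.5 = 84.5.
Sellers supply 84.5 only when they receive Ps with -3 + 5·Ps = 84.5, i.e. Ps = 17.5.
s = Ps − Pb = 17.5 − 10.5 = 7.

Required subsidy s = €7 per unit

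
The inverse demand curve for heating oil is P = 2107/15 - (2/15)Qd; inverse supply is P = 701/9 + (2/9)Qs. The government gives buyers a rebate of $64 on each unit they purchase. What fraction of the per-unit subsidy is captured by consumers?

Pre-subsidy: 2107/15 - (2/15)Q = 701/9 + (2/9)Q gives Q* = 176 and P* = 117.
With the rebate, buyers effectively pay Pb = Ps − 64, where Ps is the price sellers receive.
On the curves, Pb = 2107/15 - (2/15)Q and Ps = 701/9 + (2/9)Q; the wedge Ps − Pb = 64 gives 701/9 + (2/9)Q − (2107/15 - (2/15)Q) = 64, so Q' = 356.
Then Pb = 2107/15 − (2/15)·356 = 93 and Ps = 701/9 + (2/9)·356 = 157.
Buyers' price falls by P* − Pb = 117 − 93 = 24; sellers' price rises by Ps − P* = 157 − 117 = 40.
So consumers capture 24/64 = 0.375 of each unit of subsidy.

Consumer share = 0.375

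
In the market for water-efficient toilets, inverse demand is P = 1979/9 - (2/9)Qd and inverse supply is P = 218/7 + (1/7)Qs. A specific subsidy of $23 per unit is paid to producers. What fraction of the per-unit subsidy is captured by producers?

Pre-subsidy: 1979/9 - (2/9)Q = 218/7 + (1/7)Q gives Q* = 517 and P* = 105.
With the subsidy, sellers receive Ps = Pb + 23 for each unit, where Pb is the price buyers pay.
On the curves, Pb = 1979/9 - (2/9)Q and Ps = 218/7 + (1/7)Q; the wedge Ps − Pb = 23 gives 218/7 + (1/7)Q − (1979/9 - (2/9)Q) = 23, so Q' = 580.
Then Pb = 1979/9 − (2/9)·580 = 91 and Ps = 218/7 + (1/7)·580 = 114.
Buyers' price falls by P* − Pb = 105 − 91 = 14; sellers' price rises by Ps − P* = 114 − 105 = 9.
So producers capture 9/23 = 9/23 of each unit of subsidy.

Producer share = 9/23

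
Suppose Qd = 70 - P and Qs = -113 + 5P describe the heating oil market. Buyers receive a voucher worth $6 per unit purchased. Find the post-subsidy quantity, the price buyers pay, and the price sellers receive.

Q' = 44.5; buyers pay $25.5; sellers receive $31.5

Pre-subsidy: 70 - P = -113 + 5P gives P* = 30.5, Q* = 39.5.
With the rebate, buyers effectively pay Pb = Ps − 6, where Ps is the price sellers receive.
Demand in terms of Ps becomes Qd = 70 − 1(Ps − 6) = 76 - Ps. Setting this equal to supply: 76 - Ps = -113 + 5Ps, so Ps = 31.5.
Buyers pay Pb = 31.5 − 6 = 25.5; Q' = -113 + 5·31.5 = 44.5.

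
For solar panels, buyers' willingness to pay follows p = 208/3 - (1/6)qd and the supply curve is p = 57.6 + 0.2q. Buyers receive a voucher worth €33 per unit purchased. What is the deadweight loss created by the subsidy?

Pre-subsidy: 208/3 - (1/6)q = 57.6 + 0.2q gives q* = 32 and p* = 64.
With the rebate, buyers effectively pay pb = ps − 33, where ps is the price sellers receive.
On the curves, pb = 208/3 - (1/6)q and ps = 57.6 + 0.2q; the wedge ps − pb = 33 gives 57.6 + 0.2q − (208/3 - (1/6)q) = 33, so q' = 122.
Then pb = 208/3 − (1/6)·122 = 49 and ps = 57.6 + 0.2·122 = 82.
The subsidy expands output by 122 − 32 = 90 past the efficient level; on those units the gap between marginal cost and willingness to pay runs from 0 up to 33.
DWL = ½ × 33 × 90 = 1485.

Deadweight loss = €1485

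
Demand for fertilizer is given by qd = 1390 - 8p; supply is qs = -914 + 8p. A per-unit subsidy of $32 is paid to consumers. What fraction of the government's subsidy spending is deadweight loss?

DWL / government spending = 32/183

Pre-subsidy: 1390 - 8p = -914 + 8p gives p* = 144, q* = 238.
With the rebate, buyers effectively pay pb = ps − 32, where ps is the price sellers receive.
Demand in terms of ps becomes qd = 1390 − 8(ps − 32) = 1646 - 8ps. Setting this equal to supply: 1646 - 8ps = -914 + 8ps, so ps = 160.
Buyers pay pb = 160 − 32 = 128; q' = -914 + 8·160 = 366.
ΔCS = ½(238 + 366)(144 − 128) = 4832; ΔPS = ½(238 + 366)(160 − 144) = 4832.
Government spending = 32 × 366 = 11712.
DWL = ½ × 32 × (366 − 238) = 2048; fraction = 2048 / 11712 = 32/183.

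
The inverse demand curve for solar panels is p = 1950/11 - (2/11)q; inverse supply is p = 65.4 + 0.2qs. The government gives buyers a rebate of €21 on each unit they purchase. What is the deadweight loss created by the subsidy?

Deadweight loss = €577.5

Pre-subsidy: 1950/11 - (2/11)q = 65.4 + 0.2q gives q* = 293 and p* = 124.
With the rebate, buyers effectively pay pb = ps − 21, where ps is the price sellers receive.
On the curves, pb = 1950/11 - (2/11)q and ps = 65.4 + 0.2q; the wedge ps − pb = 21 gives 65.4 + 0.2q − (1950/11 - (2/11)q) = 21, so q' = 348.
Then pb = 1950/11 − (2/11)·348 = 114 and ps = 65.4 + 0.2·348 = 135.
The subsidy expands output by 348 − 293 = 55 past the efficient level; on those units the gap between marginal cost and willingness to pay runs from 0 up to 21.
DWL = ½ × 21 × 55 = 577.5.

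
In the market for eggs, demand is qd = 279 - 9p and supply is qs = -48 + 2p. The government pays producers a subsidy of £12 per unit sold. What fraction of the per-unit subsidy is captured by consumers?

Pre-subsidy: 279 - 9p = -48 + 2p gives p* = 327/11, q* = 126/11.
With the subsidy, sellers receive ps = pb + 12 for each unit, where pb is the price buyers pay.
Supply in terms of pb becomes qs = -48 + 2(pb + 12) = -24 + 2pb. Setting this equal to demand: 279 - 9pb = -24 + 2pb, so pb = 303/11.
Sellers receive ps = 303/11 + 12 = 435/11; q' = 279 − 9·(303/11) = 342/11.
Buyers' price falls by p* − pb = 327/11 − 303/11 = 24/11; sellers' price rises by ps − p* = 435/11 − 327/11 = 108/11.
So consumers capture (24/11)/12 = 2/11 of each unit of subsidy.

Consumer share = 2/11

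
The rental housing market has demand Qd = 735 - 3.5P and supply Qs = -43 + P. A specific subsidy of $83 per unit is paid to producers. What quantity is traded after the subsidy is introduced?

Q' = 1750/9

Pre-subsidy: 735 - 3.5P = -43 + P gives P* = 1556/9, Q* = 1169/9.
With the subsidy, sellers receive Ps = Pb + 83 for each unit, where Pb is the price buyers pay.
Supply in terms of Pb becomes Qs = -43 + 1(Pb + 83) = 40 + Pb. Setting this equal to demand: 735 - 3.5Pb = 40 + Pb, so Pb = 1390/9.
Sellers receive Ps = 1390/9 + 83 = 2137/9; Q' = 735 − 3.5·(1390/9) = 1750/9.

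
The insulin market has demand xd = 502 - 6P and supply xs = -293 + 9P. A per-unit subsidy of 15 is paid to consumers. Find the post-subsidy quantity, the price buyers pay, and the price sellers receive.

Pre-subsidy: 502 - 6P = -293 + 9P gives P* = 53, x* = 184.
With the rebate, buyers effectively pay Pb = Ps − 15, where Ps is the price sellers receive.
Demand in terms of Ps becomes xd = 502 − 6(Ps − 15) = 592 - 6Ps. Setting this equal to supply: 592 - 6Ps = -293 + 9Ps, so Ps = 59.
Buyers pay Pb = 59 − 15 = 44; x' = -293 + 9·59 = 238.

x' = 238; buyers pay 44; sellers receive 59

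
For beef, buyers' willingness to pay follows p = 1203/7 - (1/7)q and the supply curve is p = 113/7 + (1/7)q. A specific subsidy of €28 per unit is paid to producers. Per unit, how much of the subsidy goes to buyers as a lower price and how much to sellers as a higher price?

Buyers gain €14 per unit; sellers gain €14 per unit

Pre-subsidy: 1203/7 - (1/7)q = 113/7 + (1/7)q gives q* = 545 and p* = 94.
With the subsidy, sellers receive ps = pb + 28 for each unit, where pb is the price buyers pay.
On the curves, pb = 1203/7 - (1/7)q and ps = 113/7 + (1/7)q; the wedge ps − pb = 28 gives 113/7 + (1/7)q − (1203/7 - (1/7)q) = 28, so q' = 643.
Then pb = 1203/7 − (1/7)·643 = 80 and ps = 113/7 + (1/7)·643 = 108.
Buyers' price falls by p* − pb = 94 − 80 = 14; sellers' price rises by ps − p* = 108 − 94 = 14.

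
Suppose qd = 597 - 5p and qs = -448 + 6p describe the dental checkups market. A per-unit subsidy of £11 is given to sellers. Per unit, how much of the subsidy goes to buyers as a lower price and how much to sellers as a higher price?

Buyers gain £6 per unit; sellers gain £5 per unit

Pre-subsidy: 597 - 5p = -448 + 6p gives p* = 95, q* = 122.
With the subsidy, sellers receive ps = pb + 11 for each unit, where pb is the price buyers pay.
Supply in terms of pb becomes qs = -448 + 6(pb + 11) = -382 + 6pb. Setting this equal to demand: 597 - 5pb = -382 + 6pb, so pb = 89.
Sellers receive ps = 89 + 11 = 100; q' = 597 − 5·89 = 152.
Buyers' price falls by p* − pb = 95 − 89 = 6; sellers' price rises by ps − p* = 100 − 95 = 5.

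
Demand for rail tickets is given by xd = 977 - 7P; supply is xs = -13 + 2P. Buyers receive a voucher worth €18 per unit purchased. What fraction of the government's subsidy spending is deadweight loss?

DWL / government spending = 14/235

Pre-subsidy: 977 - 7P = -13 + 2P gives P* = 110, x* = 207.
With the rebate, buyers effectively pay Pb = Ps − 18, where Ps is the price sellers receive.
Demand in terms of Ps becomes xd = 977 − 7(Ps − 18) = 1103 - 7Ps. Setting this equal to supply: 1103 - 7Ps = -13 + 2Ps, so Ps = 124.
Buyers pay Pb = 124 − 18 = 106; x' = -13 + 2·124 = 235.
ΔCS = ½(207 + 235)(110 − 106) = 884; ΔPS = ½(207 + 235)(124 − 110) = 3094.
Government spending = 18 × 235 = 4230.
DWL = ½ × 18 × (235 − 207) = 252; fraction = 252 / 4230 = 14/235.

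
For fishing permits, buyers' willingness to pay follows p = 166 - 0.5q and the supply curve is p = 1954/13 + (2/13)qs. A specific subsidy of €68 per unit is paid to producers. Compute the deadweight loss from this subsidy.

Deadweight loss = €3536

Pre-subsidy: 166 - 0.5q = 1954/13 + (2/13)q gives q* = 24 and p* = 154.
With the subsidy, sellers receive ps = pb + 68 for each unit, where pb is the price buyers pay.
On the curves, pb = 166 - 0.5q and ps = 1954/13 + (2/13)q; the wedge ps − pb = 68 gives 1954/13 + (2/13)q − (166 - 0.5q) = 68, so q' = 128.
Then pb = 166 − 0.5·128 = 102 and ps = 1954/13 + (2/13)·128 = 170.
The subsidy expands output by 128 − 24 = 104 past the efficient level; on those units the gap between marginal cost and willingness to pay runs from 0 up to 68.
DWL = ½ × 68 × 104 = 3536.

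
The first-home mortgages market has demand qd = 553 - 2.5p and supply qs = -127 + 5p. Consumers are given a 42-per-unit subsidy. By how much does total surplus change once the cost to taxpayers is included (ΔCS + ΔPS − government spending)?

Pre-subsidy: 553 - 2.5p = -127 + 5p gives p* = 272/3, q* = 979/3.
With the rebate, buyers effectively pay pb = ps − 42, where ps is the price sellers receive.
Demand in terms of ps becomes qd = 553 − 2.5(ps − 42) = 658 - 2.5ps. Setting this equal to supply: 658 - 2.5ps = -127 + 5ps, so ps = 314/3.
Buyers pay pb = 314/3 − 42 = 188/3; q' = -127 + 5·(314/3) = 1189/3.
ΔCS = ½(979/3 + 1189/3)(272/3 − 188/3) = 30352/3; ΔPS = ½(979/3 + 1189/3)(314/3 − 272/3) = 15176/3.
Government spending = 42 × 1189/3 = 16646.
Net change = 30352/3 + 15176/3 − 16646 = -1470. The loss equals the DWL triangle ½·42·70.

Net change in total surplus = -1470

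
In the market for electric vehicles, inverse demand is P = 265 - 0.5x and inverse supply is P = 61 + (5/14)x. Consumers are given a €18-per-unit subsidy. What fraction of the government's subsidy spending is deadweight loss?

Pre-subsidy: 265 - 0.5x = 61 + (5/14)x gives x* = 238 and P* = 146.
With the rebate, buyers effectively pay Pb = Ps − 18, where Ps is the price sellers receive.
On the curves, Pb = 265 - 0.5x and Ps = 61 + (5/14)x; the wedge Ps − Pb = 18 gives 61 + (5/14)x − (265 - 0.5x) = 18, so x' = 259.
Then Pb = 265 − 0.5·259 = 135.5 and Ps = 61 + (5/14)·259 = 153.5.
ΔCS = ½(238 + 259)(146 − 135.5) = 2609.25; ΔPS = ½(238 + 259)(153.5 − 146) = 1863.75.
Government spending = 18 × 259 = 4662.
DWL = ½ × 18 × (259 − 238) = 189; fraction = 189 / 4662 = 3/74.

DWL / government spending = 3/74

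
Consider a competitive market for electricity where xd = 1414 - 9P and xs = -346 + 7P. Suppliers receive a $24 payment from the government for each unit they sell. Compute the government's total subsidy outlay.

Government cost = $12444

Pre-subsidy: 1414 - 9P = -346 + 7P gives P* = 110, x* = 424.
With the subsidy, sellers receive Ps = Pb + 24 for each unit, where Pb is the price buyers pay.
Supply in terms of Pb becomes xs = -346 + 7(Pb + 24) = -178 + 7Pb. Setting this equal to demand: 1414 - 9Pb = -178 + 7Pb, so Pb = 99.5.
Sellers receive Ps = 99.5 + 24 = 123.5; x' = 1414 − 9·99.5 = 518.5.
Government outlay = subsidy × quantity = 24 × 518.5 = 12444.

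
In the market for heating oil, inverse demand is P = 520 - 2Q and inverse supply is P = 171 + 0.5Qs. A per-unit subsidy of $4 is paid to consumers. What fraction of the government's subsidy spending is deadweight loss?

Pre-subsidy: 520 - 2Q = 171 + 0.5Q gives Q* = 139.6 and P* = 240.8.
With the rebate, buyers effectively pay Pb = Ps − 4, where Ps is the price sellers receive.
On the curves, Pb = 520 - 2Q and Ps = 171 + 0.5Q; the wedge Ps − Pb = 4 gives 171 + 0.5Q − (520 - 2Q) = 4, so Q' = 141.2.
Then Pb = 520 − 2·141.2 = 237.6 and Ps = 171 + 0.5·141.2 = 241.6.
ΔCS = ½(139.6 + 141.2)(240.8 − 237.6) = 449.28; ΔPS = ½(139.6 + 141.2)(241.6 − 240.8) = 112.32.
Government spending = 4 × 141.2 = 564.8.
DWL = ½ × 4 × (141.2 − 139.6) = 3.2; fraction = 3.2 / 564.8 = 2/353.

DWL / government spending = 2/353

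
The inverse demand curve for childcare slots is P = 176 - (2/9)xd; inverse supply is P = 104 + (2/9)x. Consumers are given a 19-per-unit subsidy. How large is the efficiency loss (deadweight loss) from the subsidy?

Pre-subsidy: 176 - (2/9)x = 104 + (2/9)x gives x* = 162 and P* = 140.
With the rebate, buyers effectively pay Pb = Ps − 19, where Ps is the price sellers receive.
On the curves, Pb = 176 - (2/9)x and Ps = 104 + (2/9)x; the wedge Ps − Pb = 19 gives 104 + (2/9)x − (176 - (2/9)x) = 19, so x' = 204.75.
Then Pb = 176 − (2/9)·204.75 = 130.5 and Ps = 104 + (2/9)·204.75 = 149.5.
The subsidy expands output by 204.75 − 162 = 42.75 past the efficient level; on those units the gap between marginal cost and willingness to pay runs from 0 up to 19.
DWL = ½ × 19 × 42.75 = 406.125.

Deadweight loss = 406.125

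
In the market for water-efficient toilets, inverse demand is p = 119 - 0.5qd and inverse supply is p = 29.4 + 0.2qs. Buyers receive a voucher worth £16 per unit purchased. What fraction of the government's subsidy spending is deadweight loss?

Pre-subsidy: 119 - 0.5q = 29.4 + 0.2q gives q* = 128 and p* = 55.
With the rebate, buyers effectively pay pb = ps − 16, where ps is the price sellers receive.
On the curves, pb = 119 - 0.5q and ps = 29.4 + 0.2q; the wedge ps − pb = 16 gives 29.4 + 0.2q − (119 - 0.5q) = 16, so q' = 1056/7.
Then pb = 119 − 0.5·(1056/7) = 305/7 and ps = 29.4 + 0.2·(1056/7) = 417/7.
ΔCS = ½(128 + 1056/7)(55 − 305/7) = 78080/49; ΔPS = ½(128 + 1056/7)(417/7 − 55) = 31232/49.
Government spending = 16 × 1056/7 = 16896/7.
DWL = ½ × 16 × (1056/7 − 128) = 1280/7; fraction = (1280/7) / (16896/7) = 5/66.

DWL / government spending = 5/66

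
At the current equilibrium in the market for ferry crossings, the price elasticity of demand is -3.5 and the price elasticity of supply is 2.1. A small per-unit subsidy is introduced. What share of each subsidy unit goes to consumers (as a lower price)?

Consumer share = 0.375

For a small subsidy around the equilibrium, the benefit split depends on the relative slopes, which at a point are proportional to the elasticities.
Buyer share = εs/(εs + |εd|) = 2.1/(2.1 + 3.5) = 0.375; seller share = |εd|/(εs + |εd|) = 0.625.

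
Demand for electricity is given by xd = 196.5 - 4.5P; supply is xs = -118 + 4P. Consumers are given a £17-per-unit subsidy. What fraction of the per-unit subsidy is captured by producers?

Pre-subsidy: 196.5 - 4.5P = -118 + 4P gives P* = 37, x* = 30.
With the rebate, buyers effectively pay Pb = Ps − 17, where Ps is the price sellers receive.
Demand in terms of Ps becomes xd = 196.5 − 4.5(Ps − 17) = 273 - 4.5Ps. Setting this equal to supply: 273 - 4.5Ps = -118 + 4Ps, so Ps = 46.
Buyers pay Pb = 46 − 17 = 29; x' = -118 + 4·46 = 66.
Buyers' price falls by P* − Pb = 37 − 29 = 8; sellers' price rises by Ps − P* = 46 − 37 = 9.
So producers capture 9/17 = 9/17 of each unit of subsidy.

Producer share = 9/17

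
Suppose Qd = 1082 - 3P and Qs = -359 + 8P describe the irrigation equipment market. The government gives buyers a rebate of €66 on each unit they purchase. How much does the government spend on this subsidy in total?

Government cost = €54978

Pre-subsidy: 1082 - 3P = -359 + 8P gives P* = 131, Q* = 689.
With the rebate, buyers effectively pay Pb = Ps − 66, where Ps is the price sellers receive.
Demand in terms of Ps becomes Qd = 1082 − 3(Ps − 66) = 1280 - 3Ps. Setting this equal to supply: 1280 - 3Ps = -359 + 8Ps, so Ps = 149.
Buyers pay Pb = 149 − 66 = 83; Q' = -359 + 8·149 = 833.
Government outlay = subsidy × quantity = 66 × 833 = 54978.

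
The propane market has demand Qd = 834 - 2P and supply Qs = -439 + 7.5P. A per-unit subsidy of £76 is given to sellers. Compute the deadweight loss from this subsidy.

Pre-subsidy: 834 - 2P = -439 + 7.5P gives P* = 134, Q* = 566.
With the subsidy, sellers receive Ps = Pb + 76 for each unit, where Pb is the price buyers pay.
Supply in terms of Pb becomes Qs = -439 + 7.5(Pb + 76) = 131 + 7.5Pb. Setting this equal to demand: 834 - 2Pb = 131 + 7.5Pb, so Pb = 74.
Sellers receive Ps = 74 + 76 = 150; Q' = 834 − 2·74 = 686.
The subsidy expands output by 686 − 566 = 120 past the efficient level; on those units the gap between marginal cost and willingness to pay runs from 0 up to 76.
DWL = ½ × 76 × 120 = 4560.

Deadweight loss = £4560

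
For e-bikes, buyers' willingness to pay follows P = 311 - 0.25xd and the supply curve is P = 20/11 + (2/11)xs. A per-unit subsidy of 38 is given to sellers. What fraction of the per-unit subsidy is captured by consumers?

Pre-subsidy: 311 - 0.25x = 20/11 + (2/11)x gives x* = 716 and P* = 132.
With the subsidy, sellers receive Ps = Pb + 38 for each unit, where Pb is the price buyers pay.
On the curves, Pb = 311 - 0.25x and Ps = 20/11 + (2/11)x; the wedge Ps − Pb = 38 gives 20/11 + (2/11)x − (311 - 0.25x) = 38, so x' = 804.
Then Pb = 311 − 0.25·804 = 110 and Ps = 20/11 + (2/11)·804 = 148.
Buyers' price falls by P* − Pb = 132 − 110 = 22; sellers' price rises by Ps − P* = 148 − 132 = 16.
So consumers capture 22/38 = 11/19 of each unit of subsidy.

Consumer share = 11/19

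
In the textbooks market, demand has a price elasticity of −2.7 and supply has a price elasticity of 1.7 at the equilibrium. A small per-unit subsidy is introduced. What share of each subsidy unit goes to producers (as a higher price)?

For a small subsidy around the equilibrium, the benefit split depends on the relative slopes, which at a point are proportional to the elasticities.
Buyer share = εs/(εs + |εd|) = 1.7/(1.7 + 2.7) = 17/44; seller share = |εd|/(εs + |εd|) = 27/44.
So producers capture 27/44 of the subsidy.

Producer share = 27/44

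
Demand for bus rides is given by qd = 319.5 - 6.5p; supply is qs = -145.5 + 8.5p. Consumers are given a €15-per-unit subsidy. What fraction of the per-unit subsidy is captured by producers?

Pre-subsidy: 319.5 - 6.5p = -145.5 + 8.5p gives p* = 31, q* = 118.
With the rebate, buyers effectively pay pb = ps − 15, where ps is the price sellers receive.
Demand in terms of ps becomes qd = 319.5 − 6.5(ps − 15) = 417 - 6.5ps. Setting this equal to supply: 417 - 6.5ps = -145.5 + 8.5ps, so ps = 37.5.
Buyers pay pb = 37.5 − 15 = 22.5; q' = -145.5 + 8.5·37.5 = 173.25.
Buyers' price falls by p* − pb = 31 − 22.5 = 8.5; sellers' price rises by ps − p* = 37.5 − 31 = 6.5.
So producers capture 6.5/15 = 13/30 of each unit of subsidy.

Producer share = 13/30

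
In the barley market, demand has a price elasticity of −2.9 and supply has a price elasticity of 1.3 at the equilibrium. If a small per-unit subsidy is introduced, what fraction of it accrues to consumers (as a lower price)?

Consumer share = 13/42

For a small subsidy around the equilibrium, the benefit split depends on the relative slopes, which at a point are proportional to the elasticities.
Buyer share = εs/(εs + |εd|) = 1.3/(1.3 + 2.9) = 13/42; seller share = |εd|/(εs + |εd|) = 29/42.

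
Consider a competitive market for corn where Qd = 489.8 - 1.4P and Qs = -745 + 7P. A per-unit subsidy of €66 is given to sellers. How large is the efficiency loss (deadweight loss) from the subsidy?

Pre-subsidy: 489.8 - 1.4P = -745 + 7P gives P* = 147, Q* = 284.
With the subsidy, sellers receive Ps = Pb + 66 for each unit, where Pb is the price buyers pay.
Supply in terms of Pb becomes Qs = -745 + 7(Pb + 66) = -283 + 7Pb. Setting this equal to demand: 489.8 - 1.4Pb = -283 + 7Pb, so Pb = 92.
Sellers receive Ps = 92 + 66 = 158; Q' = 489.8 − 1.4·92 = 361.
The subsidy expands output by 361 − 284 = 77 past the efficient level; on those units the gap between marginal cost and willingness to pay runs from 0 up to 66.
DWL = ½ × 66 × 77 = 2541.

Deadweight loss = €2541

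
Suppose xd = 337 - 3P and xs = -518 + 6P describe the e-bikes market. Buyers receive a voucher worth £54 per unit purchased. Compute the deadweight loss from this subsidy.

Deadweight loss = £2916

Pre-subsidy: 337 - 3P = -518 + 6P gives P* = 95, x* = 52.
With the rebate, buyers effectively pay Pb = Ps − 54, where Ps is the price sellers receive.
Demand in terms of Ps becomes xd = 337 − 3(Ps − 54) = 499 - 3Ps. Setting this equal to supply: 499 - 3Ps = -518 + 6Ps, so Ps = 113.
Buyers pay Pb = 113 − 54 = 59; x' = -518 + 6·113 = 160.
The subsidy expands output by 160 − 52 = 108 past the efficient level; on those units the gap between marginal cost and willingness to pay runs from 0 up to 54.
DWL = ½ × 54 × 108 = 2916.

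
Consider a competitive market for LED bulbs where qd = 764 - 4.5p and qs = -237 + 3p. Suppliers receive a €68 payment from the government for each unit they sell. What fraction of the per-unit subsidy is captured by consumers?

Consumer share = 0.4

Pre-subsidy: 764 - 4.5p = -237 + 3p gives p* = 2002/15, q* = 163.4.
With the subsidy, sellers receive ps = pb + 68 for each unit, where pb is the price buyers pay.
Supply in terms of pb becomes qs = -237 + 3(pb + 68) = -33 + 3pb. Setting this equal to demand: 764 - 4.5pb = -33 + 3pb, so pb = 1594/15.
Sellers receive ps = 1594/15 + 68 = 2614/15; q' = 764 − 4.5·(1594/15) = 285.8.
Buyers' price falls by p* − pb = 2002/15 − 1594/15 = 27.2; sellers' price rises by ps − p* = 2614/15 − 2002/15 = 40.8.
So consumers capture 27.2/68 = 0.4 of each unit of subsidy.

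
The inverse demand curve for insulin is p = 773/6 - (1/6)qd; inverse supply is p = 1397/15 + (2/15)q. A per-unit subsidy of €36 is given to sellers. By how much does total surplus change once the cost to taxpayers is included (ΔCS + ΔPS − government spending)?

Net change in total surplus = -€2160

Pre-subsidy: 773/6 - (1/6)q = 1397/15 + (2/15)q gives q* = 119 and p* = 109.
With the subsidy, sellers receive ps = pb + 36 for each unit, where pb is the price buyers pay.
On the curves, pb = 773/6 - (1/6)q and ps = 1397/15 + (2/15)q; the wedge ps − pb = 36 gives 1397/15 + (2/15)q − (773/6 - (1/6)q) = 36, so q' = 239.
Then pb = 773/6 − (1/6)·239 = 89 and ps = 1397/15 + (2/15)·239 = 125.
ΔCS = ½(119 + 239)(109 − 89) = 3580; ΔPS = ½(119 + 239)(125 − 109) = 2864.
Government spending = 36 × 239 = 8604.
Net change = 3580 + 2864 − 8604 = -2160. The loss equals the DWL triangle ½·36·120.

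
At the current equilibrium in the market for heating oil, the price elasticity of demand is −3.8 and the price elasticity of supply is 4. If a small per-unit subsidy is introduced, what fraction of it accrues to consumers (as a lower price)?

Consumer share = 20/39

For a small subsidy around the equilibrium, the benefit split depends on the relative slopes, which at a point are proportional to the elasticities.
Buyer share = εs/(εs + |εd|) = 4/(4 + 3.8) = 20/39; seller share = |εd|/(εs + |εd|) = 19/39.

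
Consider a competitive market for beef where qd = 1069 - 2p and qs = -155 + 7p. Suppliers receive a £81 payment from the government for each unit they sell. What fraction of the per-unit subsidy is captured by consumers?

Consumer share = 7/9

Pre-subsidy: 1069 - 2p = -155 + 7p gives p* = 136, q* = 797.
With the subsidy, sellers receive ps = pb + 81 for each unit, where pb is the price buyers pay.
Supply in terms of pb becomes qs = -155 + 7(pb + 81) = 412 + 7pb. Setting this equal to demand: 1069 - 2pb = 412 + 7pb, so pb = 73.
Sellers receive ps = 73 + 81 = 154; q' = 1069 − 2·73 = 923.
Buyers' price falls by p* − pb = 136 − 73 = 63; sellers' price rises by ps − p* = 154 − 136 = 18.
So consumers capture 63/81 = 7/9 of each unit of subsidy.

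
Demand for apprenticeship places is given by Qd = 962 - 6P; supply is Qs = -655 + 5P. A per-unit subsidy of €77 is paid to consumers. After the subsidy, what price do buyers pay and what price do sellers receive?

Buyers pay €112; sellers receive €189

Pre-subsidy: 962 - 6P = -655 + 5P gives P* = 147, Q* = 80.
With the rebate, buyers effectively pay Pb = Ps − 77, where Ps is the price sellers receive.
Demand in terms of Ps becomes Qd = 962 − 6(Ps − 77) = 1424 - 6Ps. Setting this equal to supply: 1424 - 6Ps = -655 + 5Ps, so Ps = 189.
Buyers pay Pb = 189 − 77 = 112; Q' = -655 + 5·189 = 290.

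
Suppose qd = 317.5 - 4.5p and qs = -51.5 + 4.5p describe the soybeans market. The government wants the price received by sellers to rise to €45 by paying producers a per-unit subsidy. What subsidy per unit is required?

At a seller price of 45, quantity supplied is -51.5 + 4.5·45 = 151.
Buyers absorb 151 only when they pay pb with 317.5 − 4.5·pb = 151, i.e. pb = 37.
s = ps − pb = 45 − 37 = 8.

Required subsidy s = €8 per unit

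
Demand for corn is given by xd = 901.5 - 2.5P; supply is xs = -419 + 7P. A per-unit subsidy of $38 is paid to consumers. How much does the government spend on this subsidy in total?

Pre-subsidy: 901.5 - 2.5P = -419 + 7P gives P* = 139, x* = 554.
With the rebate, buyers effectively pay Pb = Ps − 38, where Ps is the price sellers receive.
Demand in terms of Ps becomes xd = 901.5 − 2.5(Ps − 38) = 996.5 - 2.5Ps. Setting this equal to supply: 996.5 - 2.5Ps = -419 + 7Ps, so Ps = 149.
Buyers pay Pb = 149 − 38 = 111; x' = -419 + 7·149 = 624.
Government outlay = subsidy × quantity = 38 × 624 = 23712.

Government cost = $23712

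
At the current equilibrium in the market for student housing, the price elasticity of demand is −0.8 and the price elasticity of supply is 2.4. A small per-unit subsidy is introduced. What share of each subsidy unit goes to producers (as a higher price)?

For a small subsidy around the equilibrium, the benefit split depends on the relative slopes, which at a point are proportional to the elasticities.
Buyer share = εs/(εs + |εd|) = 2.4/(2.4 + 0.8) = 0.75; seller share = |εd|/(εs + |εd|) = 0.25.
So producers capture 0.25 of the subsidy.

Producer share = 0.25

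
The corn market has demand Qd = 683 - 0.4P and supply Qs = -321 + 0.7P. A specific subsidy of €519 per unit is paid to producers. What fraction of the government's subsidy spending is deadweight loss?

Pre-subsidy: 683 - 0.4P = -321 + 0.7P gives P* = 10040/11, Q* = 3497/11.
With the subsidy, sellers receive Ps = Pb + 519 for each unit, where Pb is the price buyers pay.
Supply in terms of Pb becomes Qs = -321 + 0.7(Pb + 519) = 42.3 + 0.7Pb. Setting this equal to demand: 683 - 0.4Pb = 42.3 + 0.7Pb, so Pb = 6407/11.
Sellers receive Ps = 6407/11 + 519 = 12116/11; Q' = 683 − 0.4·(6407/11) = 24751/55.
ΔCS = ½(3497/11 + 24751/55)(10040/11 − 6407/11) = 76721694/605; ΔPS = ½(3497/11 + 24751/55)(12116/11 − 10040/11) = 43840968/605.
Government spending = 519 × 24751/55 = 12845769/55.
DWL = ½ × 519 × (24751/55 − 3497/11) = 1885527/55; fraction = (1885527/55) / (12845769/55) = 3633/24751.

DWL / government spending = 3633/24751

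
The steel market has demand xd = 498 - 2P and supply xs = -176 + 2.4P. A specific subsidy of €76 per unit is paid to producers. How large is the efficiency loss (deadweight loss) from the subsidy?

Pre-subsidy: 498 - 2P = -176 + 2.4P gives P* = 1685/11, x* = 2108/11.
With the subsidy, sellers receive Ps = Pb + 76 for each unit, where Pb is the price buyers pay.
Supply in terms of Pb becomes xs = -176 + 2.4(Pb + 76) = 6.4 + 2.4Pb. Setting this equal to demand: 498 - 2Pb = 6.4 + 2.4Pb, so Pb = 1229/11.
Sellers receive Ps = 1229/11 + 76 = 2065/11; x' = 498 − 2·(1229/11) = 3020/11.
The subsidy expands output by 3020/11 − 2108/11 = 912/11 past the efficient level; on those units the gap between marginal cost and willingness to pay runs from 0 up to 76.
DWL = ½ × 76 × 912/11 = 34656/11.

Deadweight loss = 34656/11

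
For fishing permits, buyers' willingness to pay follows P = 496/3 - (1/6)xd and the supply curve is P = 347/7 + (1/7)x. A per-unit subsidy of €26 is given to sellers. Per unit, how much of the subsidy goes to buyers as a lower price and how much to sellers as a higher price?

Pre-subsidy: 496/3 - (1/6)x = 347/7 + (1/7)x gives x* = 374 and P* = 103.
With the subsidy, sellers receive Ps = Pb + 26 for each unit, where Pb is the price buyers pay.
On the curves, Pb = 496/3 - (1/6)x and Ps = 347/7 + (1/7)x; the wedge Ps − Pb = 26 gives 347/7 + (1/7)x − (496/3 - (1/6)x) = 26, so x' = 458.
Then Pb = 496/3 − (1/6)·458 = 89 and Ps = 347/7 + (1/7)·458 = 115.
Buyers' price falls by P* − Pb = 103 − 89 = 14; sellers' price rises by Ps − P* = 115 − 103 = 12.

Buyers gain €14 per unit; sellers gain €12 per unit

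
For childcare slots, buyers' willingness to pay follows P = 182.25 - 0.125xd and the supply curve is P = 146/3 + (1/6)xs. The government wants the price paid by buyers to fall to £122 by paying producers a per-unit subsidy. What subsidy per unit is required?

Required subsidy s = £7 per unit

At a buyer price of 122, quantity demanded is 1458 − 8·122 = 482.
Sellers supply 482 only when they receive Ps = 146/3 + (1/6)·482 = 129.
s = Ps − Pb = 129 − 122 = 7.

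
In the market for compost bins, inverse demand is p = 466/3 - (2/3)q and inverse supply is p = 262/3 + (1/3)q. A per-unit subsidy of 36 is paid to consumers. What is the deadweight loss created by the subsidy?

Deadweight loss = 648

Pre-subsidy: 466/3 - (2/3)q = 262/3 + (1/3)q gives q* = 68 and p* = 110.
With the rebate, buyers effectively pay pb = ps − 36, where ps is the price sellers receive.
On the curves, pb = 466/3 - (2/3)q and ps = 262/3 + (1/3)q; the wedge ps − pb = 36 gives 262/3 + (1/3)q − (466/3 - (2/3)q) = 36, so q' = 104.
Then pb = 466/3 − (2/3)·104 = 86 and ps = 262/3 + (1/3)·104 = 122.
The subsidy expands output by 104 − 68 = 36 past the efficient level; on those units the gap between marginal cost and willingness to pay runs from 0 up to 36.
DWL = ½ × 36 × 36 = 648.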